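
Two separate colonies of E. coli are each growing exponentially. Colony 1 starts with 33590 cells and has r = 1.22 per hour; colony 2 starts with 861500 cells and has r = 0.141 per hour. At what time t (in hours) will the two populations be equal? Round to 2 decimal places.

Set 33590·e^(1.22t) = 861500·e^(0.141t).
e^((1.22 − 0.141)t) = 861500/33590 → e^(1.079·t) = 25.648.
1.079·t = ln(25.648) = 3.2444, so t = 3.2444/1.079 = 3.0069.

3.01 hours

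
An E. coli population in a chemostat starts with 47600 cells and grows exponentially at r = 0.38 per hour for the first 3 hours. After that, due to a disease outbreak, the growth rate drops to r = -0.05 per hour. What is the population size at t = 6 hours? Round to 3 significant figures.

Phase 1: N(3) = 47600·e^(0.38×3) = 47600·e^1.14 = 148834.
Phase 2 runs for 6 − 3 = 3 hours at r = -0.05.
N(6) = 148834·e^(-0.05×3) = 148834·e^-0.15 = 128103.

128000 cells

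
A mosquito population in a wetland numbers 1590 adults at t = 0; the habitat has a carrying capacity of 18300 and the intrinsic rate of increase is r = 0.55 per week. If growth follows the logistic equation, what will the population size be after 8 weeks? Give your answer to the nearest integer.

A = (K − N₀)/N₀ = (18300 − 1590)/1590 = 10.509.
N(t) = K/(1 + A·e^(−rt)) = 18300/(1 + 10.509×e^(−0.55×8)).
e^(−4.4) = 0.012277; denominator = 1 + 10.509×0.012277 = 1.129.
N = 18300/1.129 = 16208.6.

16209 adults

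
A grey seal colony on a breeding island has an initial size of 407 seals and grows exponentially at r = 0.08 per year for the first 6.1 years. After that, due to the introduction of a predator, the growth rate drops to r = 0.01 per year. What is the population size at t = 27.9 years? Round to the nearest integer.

825 seals

Phase 1: N(6.1) = 407·e^(0.08×6.1) = 407·e^0.488 = 663.025.
Phase 2 runs for 27.9 − 6.1 = 21.8 years at r = 0.01.
N(27.9) = 663.025·e^(0.01×21.8) = 663.025·e^0.218 = 824.53.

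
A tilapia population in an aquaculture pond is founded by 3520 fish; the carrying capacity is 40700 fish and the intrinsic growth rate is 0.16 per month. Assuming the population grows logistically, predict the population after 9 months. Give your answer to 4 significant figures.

11620 fish

A = (K − N₀)/N₀ = (40700 − 3520)/3520 = 10.562.
N(t) = K/(1 + A·e^(−rt)) = 40700/(1 + 10.562×e^(−0.16×9)).
e^(−1.44) = 0.23693; denominator = 1 + 10.562×0.23693 = 3.5025.
N = 40700/3.5025 = 11620.1.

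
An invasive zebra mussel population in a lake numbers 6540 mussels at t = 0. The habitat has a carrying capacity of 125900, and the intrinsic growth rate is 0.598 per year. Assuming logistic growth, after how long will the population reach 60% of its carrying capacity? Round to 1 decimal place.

A = (K − N₀)/N₀ = (125900 − 6540)/6540 = 18.251.
Solve 125900/(1 + 18.251·e^(−0.598t)) = 75540: 1 + 18.251·e^(−0.598t) = 1.6667, so e^(−0.598t) = 0.0365282.
−0.598·t = ln(0.0365282) = -3.3097, so t = 3.3097/0.598 = 5.5346.

5.5 years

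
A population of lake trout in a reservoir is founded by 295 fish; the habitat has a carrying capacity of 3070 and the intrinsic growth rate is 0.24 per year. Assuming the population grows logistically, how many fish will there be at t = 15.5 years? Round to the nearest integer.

2500 fish

A = (K − N₀)/N₀ = (3070 − 295)/295 = 9.4068.
N(t) = K/(1 + A·e^(−rt)) = 3070/(1 + 9.4068×e^(−0.24×15.5)).
e^(−3.72) = 0.024234; denominator = 1 + 9.4068×0.024234 = 1.228.
N = 3070/1.228 = 2500.07.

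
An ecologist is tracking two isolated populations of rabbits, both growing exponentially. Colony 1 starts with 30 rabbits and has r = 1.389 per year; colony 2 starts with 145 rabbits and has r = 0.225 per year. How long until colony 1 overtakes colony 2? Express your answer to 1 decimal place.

1.4 years

Set 30·e^(1.389t) = 145·e^(0.225t).
e^((1.389 − 0.225)t) = 145/30 → e^(1.164·t) = 4.8333.
1.164·t = ln(4.8333) = 1.5755, so t = 1.5755/1.164 = 1.3536.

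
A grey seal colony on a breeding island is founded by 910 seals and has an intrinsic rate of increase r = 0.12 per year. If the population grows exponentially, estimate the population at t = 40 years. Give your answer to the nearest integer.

N(t) = N₀·e^(rt) = 910 × e^(0.12×40) = 910 × e^4.8.
e^4.8 ≈ 121.51, so N ≈ 910 × 121.51 = 110574.

110574 seals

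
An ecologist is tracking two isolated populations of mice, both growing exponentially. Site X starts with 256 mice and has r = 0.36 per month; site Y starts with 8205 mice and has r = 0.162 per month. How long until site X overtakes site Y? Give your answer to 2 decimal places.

17.51 months

Set 256·e^(0.36t) = 8205·e^(0.162t).
e^((0.36 − 0.162)t) = 8205/256 → e^(0.198·t) = 32.051.
0.198·t = ln(32.051) = 3.4673, so t = 3.4673/0.198 = 17.512.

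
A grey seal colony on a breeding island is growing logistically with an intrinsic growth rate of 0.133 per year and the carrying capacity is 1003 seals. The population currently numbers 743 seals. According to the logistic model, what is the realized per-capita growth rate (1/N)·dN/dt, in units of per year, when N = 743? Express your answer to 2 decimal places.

(1/N)·dN/dt = r(1 − N/K) = 0.133 × (1 − 743/1003).
= 0.133 × 0.25922 = 0.034477.

0.03 per year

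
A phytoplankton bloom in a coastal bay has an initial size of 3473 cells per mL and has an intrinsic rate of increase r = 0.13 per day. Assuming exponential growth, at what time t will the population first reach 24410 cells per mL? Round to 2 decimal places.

Set N₀·e^(rt) = 24410: e^(0.13·t) = 24410/3473 = 7.0285.
0.13·t = ln(7.0285) = 1.95, so t = 1.95/0.13 = 15.

15.00 days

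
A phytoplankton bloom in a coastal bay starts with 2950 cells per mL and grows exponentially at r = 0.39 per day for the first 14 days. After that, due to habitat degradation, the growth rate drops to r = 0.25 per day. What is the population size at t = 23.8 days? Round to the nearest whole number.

Phase 1: N(14) = 2950·e^(0.39×14) = 2950·e^5.46 = 693537.
Phase 2 runs for 23.8 − 14 = 9.8 days at r = 0.25.
N(23.8) = 693537·e^(0.25×9.8) = 693537·e^2.45 = 8.036952×10^6.

8036952 cells per mL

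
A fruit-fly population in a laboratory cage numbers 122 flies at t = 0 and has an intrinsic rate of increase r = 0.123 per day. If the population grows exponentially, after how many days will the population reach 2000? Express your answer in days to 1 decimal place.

Set N₀·e^(rt) = 2000: e^(0.123·t) = 2000/122 = 16.393.
0.123·t = ln(16.393) = 2.7969, so t = 2.7969/0.123 = 22.739.

22.7 days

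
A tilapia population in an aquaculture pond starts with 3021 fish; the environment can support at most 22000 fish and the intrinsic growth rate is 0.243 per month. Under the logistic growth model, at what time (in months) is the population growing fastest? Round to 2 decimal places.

Logistic growth is fastest at N = K/2 = 11000.
A = (K − N₀)/N₀ = 6.2824. Set K/(1 + A·e^(−rt)) = K/2 → A·e^(−rt) = 1.
e^(−0.243t) = 1/6.2824 = 0.159176, so t = ln(6.2824)/0.243 = 1.8377/0.243 = 7.5627.

7.56 months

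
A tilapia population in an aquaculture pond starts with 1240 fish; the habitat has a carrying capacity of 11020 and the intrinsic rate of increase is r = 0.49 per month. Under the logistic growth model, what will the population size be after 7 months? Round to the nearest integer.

8778 fish

A = (K − N₀)/N₀ = (11020 − 1240)/1240 = 7.8871.
N(t) = K/(1 + A·e^(−rt)) = 11020/(1 + 7.8871×e^(−0.49×7)).
e^(−3.43) = 0.032387; denominator = 1 + 7.8871×0.032387 = 1.2554.
N = 11020/1.2554 = 8777.81.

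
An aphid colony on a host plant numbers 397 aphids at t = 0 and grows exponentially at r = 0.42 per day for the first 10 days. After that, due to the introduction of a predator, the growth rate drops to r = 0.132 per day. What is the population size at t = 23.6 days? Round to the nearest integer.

159394 aphids

Phase 1: N(10) = 397·e^(0.42×10) = 397·e^4.2 = 26474.5.
Phase 2 runs for 23.6 − 10 = 13.6 days at r = 0.132.
N(23.6) = 26474.5·e^(0.132×13.6) = 26474.5·e^1.795 = 159394.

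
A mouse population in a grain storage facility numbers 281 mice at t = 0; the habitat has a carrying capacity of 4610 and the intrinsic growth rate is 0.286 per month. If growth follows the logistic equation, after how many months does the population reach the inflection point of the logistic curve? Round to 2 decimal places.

9.56 months

Logistic growth is fastest at N = K/2 = 2305.
A = (K − N₀)/N₀ = 15.406. Set K/(1 + A·e^(−rt)) = K/2 → A·e^(−rt) = 1.
e^(−0.286t) = 1/15.406 = 0.0649111, so t = ln(15.406)/0.286 = 2.7347/0.286 = 9.562.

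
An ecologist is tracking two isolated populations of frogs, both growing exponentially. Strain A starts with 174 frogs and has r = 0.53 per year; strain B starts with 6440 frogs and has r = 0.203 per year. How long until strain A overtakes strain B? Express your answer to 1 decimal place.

Set 174·e^(0.53t) = 6440·e^(0.203t).
e^((0.53 − 0.203)t) = 6440/174 → e^(0.327·t) = 37.011.
0.327·t = ln(37.011) = 3.6112, so t = 3.6112/0.327 = 11.044.

11.0 years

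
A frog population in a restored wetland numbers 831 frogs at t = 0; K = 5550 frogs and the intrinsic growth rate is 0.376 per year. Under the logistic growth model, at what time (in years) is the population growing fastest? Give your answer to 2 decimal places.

Logistic growth is fastest at N = K/2 = 2775.
A = (K − N₀)/N₀ = 5.6787. Set K/(1 + A·e^(−rt)) = K/2 → A·e^(−rt) = 1.
e^(−0.376t) = 1/5.6787 = 0.176097, so t = ln(5.6787)/0.376 = 1.7367/0.376 = 4.6189.

4.62 years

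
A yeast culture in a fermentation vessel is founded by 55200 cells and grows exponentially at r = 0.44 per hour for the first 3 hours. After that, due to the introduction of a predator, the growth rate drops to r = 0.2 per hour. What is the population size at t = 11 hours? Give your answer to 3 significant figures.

Phase 1: N(3) = 55200·e^(0.44×3) = 55200·e^1.32 = 206637.
Phase 2 runs for 11 − 3 = 8 hours at r = 0.2.
N(11) = 206637·e^(0.2×8) = 206637·e^1.6 = 1.023479×10^6.

1020000 cells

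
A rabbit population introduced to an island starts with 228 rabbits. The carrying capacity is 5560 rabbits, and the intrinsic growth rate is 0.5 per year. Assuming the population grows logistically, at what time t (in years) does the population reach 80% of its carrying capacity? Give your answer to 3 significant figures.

9.08 years

A = (K − N₀)/N₀ = (5560 − 228)/228 = 23.386.
Solve 5560/(1 + 23.386·e^(−0.5t)) = 4448: 1 + 23.386·e^(−0.5t) = 1.25, so e^(−0.5t) = 0.0106902.
−0.5·t = ln(0.0106902) = -4.5384, so t = 4.5384/0.5 = 9.0769.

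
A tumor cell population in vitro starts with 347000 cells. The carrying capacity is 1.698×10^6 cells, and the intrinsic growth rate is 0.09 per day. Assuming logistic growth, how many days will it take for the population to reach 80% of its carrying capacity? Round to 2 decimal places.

30.51 days

A = (K − N₀)/N₀ = (1.698×10^6 − 347000)/347000 = 3.8934.
Solve 1.698×10^6/(1 + 3.8934·e^(−0.09t)) = 1.3584×10^6: 1 + 3.8934·e^(−0.09t) = 1.25, so e^(−0.09t) = 0.0642117.
−0.09·t = ln(0.0642117) = -2.7456, so t = 2.7456/0.09 = 30.506.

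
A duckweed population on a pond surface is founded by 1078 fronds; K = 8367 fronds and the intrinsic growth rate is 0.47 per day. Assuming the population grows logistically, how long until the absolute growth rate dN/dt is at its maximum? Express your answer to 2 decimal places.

4.07 days

Logistic growth is fastest at N = K/2 = 4183.5.
A = (K − N₀)/N₀ = 6.7616. Set K/(1 + A·e^(−rt)) = K/2 → A·e^(−rt) = 1.
e^(−0.47t) = 1/6.7616 = 0.147894, so t = ln(6.7616)/0.47 = 1.9113/0.47 = 4.0665.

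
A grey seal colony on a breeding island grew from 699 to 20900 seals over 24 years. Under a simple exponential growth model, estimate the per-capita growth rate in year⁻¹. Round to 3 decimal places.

From N(t) = N₀·e^(rt): e^(r·24) = 20900/699 = 29.9.
r·24 = ln(29.9) = 3.3979, so r = 3.3979/24 = 0.14158.

0.142 per year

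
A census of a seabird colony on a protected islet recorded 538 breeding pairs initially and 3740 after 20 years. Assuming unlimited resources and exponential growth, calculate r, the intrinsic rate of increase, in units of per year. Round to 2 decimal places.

From N(t) = N₀·e^(rt): e^(r·20) = 3740/538 = 6.9517.
r·20 = ln(6.9517) = 1.939, so r = 1.939/20 = 0.096949.

0.10 per year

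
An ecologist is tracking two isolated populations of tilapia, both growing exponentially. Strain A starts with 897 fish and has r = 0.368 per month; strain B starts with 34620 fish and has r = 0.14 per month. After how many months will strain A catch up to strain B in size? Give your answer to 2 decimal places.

16.02 months

Set 897·e^(0.368t) = 34620·e^(0.14t).
e^((0.368 − 0.14)t) = 34620/897 → e^(0.228·t) = 38.595.
0.228·t = ln(38.595) = 3.6531, so t = 3.6531/0.228 = 16.023.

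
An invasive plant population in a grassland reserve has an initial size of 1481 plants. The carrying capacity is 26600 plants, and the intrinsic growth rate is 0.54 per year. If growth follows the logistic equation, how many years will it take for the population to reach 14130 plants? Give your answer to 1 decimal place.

5.5 years

A = (K − N₀)/N₀ = (26600 − 1481)/1481 = 16.961.
Solve 26600/(1 + 16.961·e^(−0.54t)) = 14130: 1 + 16.961·e^(−0.54t) = 1.8825, so e^(−0.54t) = 0.0520328.
−0.54·t = ln(0.0520328) = -2.9559, so t = 2.9559/0.54 = 5.4739.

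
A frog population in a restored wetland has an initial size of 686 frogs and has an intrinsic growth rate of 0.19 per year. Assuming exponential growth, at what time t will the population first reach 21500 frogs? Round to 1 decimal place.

18.1 years

Set N₀·e^(rt) = 21500: e^(0.19·t) = 21500/686 = 31.341.
0.19·t = ln(31.341) = 3.4449, so t = 3.4449/0.19 = 18.131.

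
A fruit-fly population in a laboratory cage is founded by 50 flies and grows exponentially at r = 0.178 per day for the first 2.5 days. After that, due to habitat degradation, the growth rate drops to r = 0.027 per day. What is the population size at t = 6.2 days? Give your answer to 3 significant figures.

86.2 flies

Phase 1: N(2.5) = 50·e^(0.178×2.5) = 50·e^0.445 = 78.0245.
Phase 2 runs for 6.2 − 2.5 = 3.7 days at r = 0.027.
N(6.2) = 78.0245·e^(0.027×3.7) = 78.0245·e^0.0999 = 86.2218.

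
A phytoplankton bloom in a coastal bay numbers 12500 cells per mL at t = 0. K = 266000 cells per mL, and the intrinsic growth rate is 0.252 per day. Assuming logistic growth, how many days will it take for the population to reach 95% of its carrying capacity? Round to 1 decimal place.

A = (K − N₀)/N₀ = (266000 − 12500)/12500 = 20.28.
Solve 266000/(1 + 20.28·e^(−0.252t)) = 252700: 1 + 20.28·e^(−0.252t) = 1.0526, so e^(−0.252t) = 0.00259525.
−0.252·t = ln(0.00259525) = -5.9541, so t = 5.9541/0.252 = 23.627.

23.6 days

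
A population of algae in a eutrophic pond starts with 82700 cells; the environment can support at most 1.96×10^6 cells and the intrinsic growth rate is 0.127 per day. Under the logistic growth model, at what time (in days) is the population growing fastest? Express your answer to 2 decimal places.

24.59 days

Logistic growth is fastest at N = K/2 = 980000.
A = (K − N₀)/N₀ = 22.7. Set K/(1 + A·e^(−rt)) = K/2 → A·e^(−rt) = 1.
e^(−0.127t) = 1/22.7 = 0.0440526, so t = ln(22.7)/0.127 = 3.1224/0.127 = 24.586.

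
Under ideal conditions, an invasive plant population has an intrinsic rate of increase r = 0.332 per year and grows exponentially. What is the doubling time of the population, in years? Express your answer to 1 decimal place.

2.1 years

Doubling time t_d = ln(2)/r = 0.6931/0.332 = 2.0878.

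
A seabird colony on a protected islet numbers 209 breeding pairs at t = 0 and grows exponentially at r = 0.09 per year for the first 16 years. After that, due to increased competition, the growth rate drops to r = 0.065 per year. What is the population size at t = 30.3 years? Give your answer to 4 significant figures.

Phase 1: N(16) = 209·e^(0.09×16) = 209·e^1.44 = 882.125.
Phase 2 runs for 30.3 − 16 = 14.3 years at r = 0.065.
N(30.3) = 882.125·e^(0.065×14.3) = 882.125·e^0.9295 = 2234.64.

2235 breeding pairs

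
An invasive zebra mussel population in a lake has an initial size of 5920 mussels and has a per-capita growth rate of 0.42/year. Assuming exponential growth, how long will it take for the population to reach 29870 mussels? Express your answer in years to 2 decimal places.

3.85 years

Set N₀·e^(rt) = 29870: e^(0.42·t) = 29870/5920 = 5.0456.
0.42·t = ln(5.0456) = 1.6185, so t = 1.6185/0.42 = 3.8536.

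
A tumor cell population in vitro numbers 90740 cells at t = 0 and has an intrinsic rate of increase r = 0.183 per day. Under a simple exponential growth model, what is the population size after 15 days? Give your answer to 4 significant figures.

1412000 cells

N(t) = N₀·e^(rt) = 90740 × e^(0.183×15) = 90740 × e^2.745.
e^2.745 ≈ 15.565, so N ≈ 90740 × 15.565 = 1.412333×10^6.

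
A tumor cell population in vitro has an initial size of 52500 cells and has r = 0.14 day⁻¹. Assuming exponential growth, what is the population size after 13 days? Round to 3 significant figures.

N(t) = N₀·e^(rt) = 52500 × e^(0.14×13) = 52500 × e^1.82.
e^1.82 ≈ 6.1719, so N ≈ 52500 × 6.1719 = 324023.

324000 cells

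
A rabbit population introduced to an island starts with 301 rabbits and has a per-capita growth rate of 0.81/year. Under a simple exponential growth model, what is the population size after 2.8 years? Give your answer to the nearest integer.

2908 rabbits

N(t) = N₀·e^(rt) = 301 × e^(0.81×2.8) = 301 × e^2.268.
e^2.268 ≈ 9.6601, so N ≈ 301 × 9.6601 = 2907.68.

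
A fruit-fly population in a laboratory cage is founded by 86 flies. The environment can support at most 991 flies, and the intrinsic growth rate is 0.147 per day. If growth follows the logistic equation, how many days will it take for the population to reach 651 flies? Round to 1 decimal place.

20.4 days

A = (K − N₀)/N₀ = (991 − 86)/86 = 10.523.
Solve 991/(1 + 10.523·e^(−0.147t)) = 651: 1 + 10.523·e^(−0.147t) = 1.5223, so e^(−0.147t) = 0.0496304.
−0.147·t = ln(0.0496304) = -3.0032, so t = 3.0032/0.147 = 20.43.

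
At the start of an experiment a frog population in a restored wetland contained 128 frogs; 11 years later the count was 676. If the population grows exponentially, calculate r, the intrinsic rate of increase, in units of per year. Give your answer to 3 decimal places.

From N(t) = N₀·e^(rt): e^(r·11) = 676/128 = 5.2812.
r·11 = ln(5.2812) = 1.6642, so r = 1.6642/11 = 0.15129.

0.151 per year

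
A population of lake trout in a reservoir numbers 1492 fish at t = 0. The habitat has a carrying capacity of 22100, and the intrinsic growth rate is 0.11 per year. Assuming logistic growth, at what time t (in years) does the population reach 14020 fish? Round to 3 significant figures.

28.9 years

A = (K − N₀)/N₀ = (22100 − 1492)/1492 = 13.812.
Solve 22100/(1 + 13.812·e^(−0.11t)) = 14020: 1 + 13.812·e^(−0.11t) = 1.5763, so e^(−0.11t) = 0.041725.
−0.11·t = ln(0.041725) = -3.1767, so t = 3.1767/0.11 = 28.879.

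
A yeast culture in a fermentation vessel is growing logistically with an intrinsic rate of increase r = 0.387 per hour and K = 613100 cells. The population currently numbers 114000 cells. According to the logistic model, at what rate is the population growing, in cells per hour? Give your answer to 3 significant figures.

35900 cells per hour

dN/dt = rN(1 − N/K) = 0.387 × 114000 × (1 − 114000/613100).
1 − 114000/613100 = 0.81406; dN/dt = 0.387 × 114000 × 0.81406 = 35915.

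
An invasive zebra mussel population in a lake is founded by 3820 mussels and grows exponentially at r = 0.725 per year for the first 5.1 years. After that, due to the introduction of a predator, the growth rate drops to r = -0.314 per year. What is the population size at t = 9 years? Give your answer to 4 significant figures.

Phase 1: N(5.1) = 3820·e^(0.725×5.1) = 3820·e^3.697 = 154123.
Phase 2 runs for 9 − 5.1 = 3.9 years at r = -0.314.
N(9) = 154123·e^(-0.314×3.9) = 154123·e^-1.225 = 45292.9.

45290 mussels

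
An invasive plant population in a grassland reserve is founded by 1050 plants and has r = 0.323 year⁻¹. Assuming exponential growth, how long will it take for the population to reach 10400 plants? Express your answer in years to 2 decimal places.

7.10 years

Set N₀·e^(rt) = 10400: e^(0.323·t) = 10400/1050 = 9.9048.
0.323·t = ln(9.9048) = 2.293, so t = 2.293/0.323 = 7.0991.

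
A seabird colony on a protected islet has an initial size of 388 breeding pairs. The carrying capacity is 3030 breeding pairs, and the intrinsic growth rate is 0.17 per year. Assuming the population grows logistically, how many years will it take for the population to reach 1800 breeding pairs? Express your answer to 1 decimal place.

A = (K − N₀)/N₀ = (3030 − 388)/388 = 6.8093.
Solve 3030/(1 + 6.8093·e^(−0.17t)) = 1800: 1 + 6.8093·e^(−0.17t) = 1.6833, so e^(−0.17t) = 0.100353.
−0.17·t = ln(0.100353) = -2.2991, so t = 2.2991/0.17 = 13.524.

13.5 years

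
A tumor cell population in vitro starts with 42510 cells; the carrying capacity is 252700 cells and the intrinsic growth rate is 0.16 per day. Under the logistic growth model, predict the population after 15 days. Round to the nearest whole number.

A = (K − N₀)/N₀ = (252700 − 42510)/42510 = 4.9445.
N(t) = K/(1 + A·e^(−rt)) = 252700/(1 + 4.9445×e^(−0.16×15)).
e^(−2.4) = 0.090718; denominator = 1 + 4.9445×0.090718 = 1.4486.
N = 252700/1.4486 = 174450.

174450 cells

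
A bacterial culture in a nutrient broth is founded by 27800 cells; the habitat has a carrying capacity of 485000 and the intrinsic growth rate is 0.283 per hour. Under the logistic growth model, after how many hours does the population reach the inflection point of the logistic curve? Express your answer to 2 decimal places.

9.89 hours

Logistic growth is fastest at N = K/2 = 242500.
A = (K − N₀)/N₀ = 16.446. Set K/(1 + A·e^(−rt)) = K/2 → A·e^(−rt) = 1.
e^(−0.283t) = 1/16.446 = 0.0608049, so t = ln(16.446)/0.283 = 2.8001/0.283 = 9.8943.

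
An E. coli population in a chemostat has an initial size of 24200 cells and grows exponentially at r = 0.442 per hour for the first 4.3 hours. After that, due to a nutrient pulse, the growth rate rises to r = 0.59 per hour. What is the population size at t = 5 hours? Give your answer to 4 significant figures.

Phase 1: N(4.3) = 24200·e^(0.442×4.3) = 24200·e^1.901 = 161896.
Phase 2 runs for 5 − 4.3 = 0.7 hours at r = 0.59.
N(5) = 161896·e^(0.59×0.7) = 161896·e^0.413 = 244680.

244700 cells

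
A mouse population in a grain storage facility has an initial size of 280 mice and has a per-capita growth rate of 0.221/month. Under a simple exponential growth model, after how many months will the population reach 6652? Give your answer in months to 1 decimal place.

Set N₀·e^(rt) = 6652: e^(0.221·t) = 6652/280 = 23.757.
0.221·t = ln(23.757) = 3.1679, so t = 3.1679/0.221 = 14.334.

14.3 months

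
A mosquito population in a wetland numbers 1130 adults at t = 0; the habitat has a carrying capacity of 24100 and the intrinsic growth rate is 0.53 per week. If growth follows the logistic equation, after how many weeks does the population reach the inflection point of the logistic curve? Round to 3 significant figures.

Logistic growth is fastest at N = K/2 = 12050.
A = (K − N₀)/N₀ = 20.327. Set K/(1 + A·e^(−rt)) = K/2 → A·e^(−rt) = 1.
e^(−0.53t) = 1/20.327 = 0.0491946, so t = ln(20.327)/0.53 = 3.012/0.53 = 5.683.

5.68 weeks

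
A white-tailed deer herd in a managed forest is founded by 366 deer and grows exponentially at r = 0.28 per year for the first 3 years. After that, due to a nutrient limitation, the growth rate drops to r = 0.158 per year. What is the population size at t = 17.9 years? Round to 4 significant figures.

Phase 1: N(3) = 366·e^(0.28×3) = 366·e^0.84 = 847.79.
Phase 2 runs for 17.9 − 3 = 14.9 years at r = 0.158.
N(17.9) = 847.79·e^(0.158×14.9) = 847.79·e^2.354 = 8926.98.

8927 deer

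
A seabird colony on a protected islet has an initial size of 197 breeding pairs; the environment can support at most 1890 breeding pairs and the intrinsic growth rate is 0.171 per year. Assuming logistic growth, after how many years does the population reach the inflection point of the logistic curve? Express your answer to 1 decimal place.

Logistic growth is fastest at N = K/2 = 945.
A = (K − N₀)/N₀ = 8.5939. Set K/(1 + A·e^(−rt)) = K/2 → A·e^(−rt) = 1.
e^(−0.171t) = 1/8.5939 = 0.116361, so t = ln(8.5939)/0.171 = 2.1511/0.171 = 12.579.

12.6 years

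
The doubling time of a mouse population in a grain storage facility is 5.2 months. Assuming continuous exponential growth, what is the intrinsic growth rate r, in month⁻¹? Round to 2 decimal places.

0.13 per month

r = ln(2)/t_d = 0.6931/5.2 = 0.1333.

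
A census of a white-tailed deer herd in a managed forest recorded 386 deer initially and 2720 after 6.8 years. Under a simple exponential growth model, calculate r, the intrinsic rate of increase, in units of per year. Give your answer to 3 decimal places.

From N(t) = N₀·e^(rt): e^(r·6.8) = 2720/386 = 7.0466.
r·6.8 = ln(7.0466) = 1.9525, so r = 1.9525/6.8 = 0.28714.

0.287 per year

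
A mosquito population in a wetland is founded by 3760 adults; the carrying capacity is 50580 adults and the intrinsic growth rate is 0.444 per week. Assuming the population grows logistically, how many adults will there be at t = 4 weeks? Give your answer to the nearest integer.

16272 adults

A = (K − N₀)/N₀ = (50580 − 3760)/3760 = 12.452.
N(t) = K/(1 + A·e^(−rt)) = 50580/(1 + 12.452×e^(−0.444×4)).
e^(−1.776) = 0.16931; denominator = 1 + 12.452×0.16931 = 3.1083.
N = 50580/3.1083 = 16272.5.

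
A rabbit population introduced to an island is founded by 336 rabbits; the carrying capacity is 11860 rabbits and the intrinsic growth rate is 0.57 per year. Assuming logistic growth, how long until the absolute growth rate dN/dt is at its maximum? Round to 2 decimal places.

Logistic growth is fastest at N = K/2 = 5930.
A = (K − N₀)/N₀ = 34.298. Set K/(1 + A·e^(−rt)) = K/2 → A·e^(−rt) = 1.
e^(−0.57t) = 1/34.298 = 0.0291565, so t = ln(34.298)/0.57 = 3.5351/0.57 = 6.2019.

6.20 years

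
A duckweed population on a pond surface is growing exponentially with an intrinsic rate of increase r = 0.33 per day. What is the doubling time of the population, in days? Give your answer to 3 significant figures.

Doubling time t_d = ln(2)/r = 0.6931/0.33 = 2.1004.

2.10 days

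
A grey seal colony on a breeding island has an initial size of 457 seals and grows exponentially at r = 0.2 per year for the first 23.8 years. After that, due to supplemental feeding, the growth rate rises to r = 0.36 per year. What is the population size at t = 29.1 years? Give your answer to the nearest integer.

359577 seals

Phase 1: N(23.8) = 457·e^(0.2×23.8) = 457·e^4.76 = 53352.9.
Phase 2 runs for 29.1 − 23.8 = 5.3 years at r = 0.36.
N(29.1) = 53352.9·e^(0.36×5.3) = 53352.9·e^1.908 = 359577.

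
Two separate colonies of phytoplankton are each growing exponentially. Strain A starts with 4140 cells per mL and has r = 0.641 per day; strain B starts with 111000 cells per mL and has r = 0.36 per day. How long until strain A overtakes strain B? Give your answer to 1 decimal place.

Set 4140·e^(0.641t) = 111000·e^(0.36t).
e^((0.641 − 0.36)t) = 111000/4140 → e^(0.281·t) = 26.812.
0.281·t = ln(26.812) = 3.2888, so t = 3.2888/0.281 = 11.704.

11.7 days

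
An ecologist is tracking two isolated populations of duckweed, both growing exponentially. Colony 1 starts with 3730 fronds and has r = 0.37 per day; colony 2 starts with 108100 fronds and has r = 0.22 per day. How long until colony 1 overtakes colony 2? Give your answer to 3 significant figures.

Set 3730·e^(0.37t) = 108100·e^(0.22t).
e^((0.37 − 0.22)t) = 108100/3730 → e^(0.15·t) = 28.981.
0.15·t = ln(28.981) = 3.3666, so t = 3.3666/0.15 = 22.444.

22.4 days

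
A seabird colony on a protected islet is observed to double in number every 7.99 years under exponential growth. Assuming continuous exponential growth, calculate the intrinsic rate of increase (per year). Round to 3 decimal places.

0.087 per year

r = ln(2)/t_d = 0.6931/7.99 = 0.086752.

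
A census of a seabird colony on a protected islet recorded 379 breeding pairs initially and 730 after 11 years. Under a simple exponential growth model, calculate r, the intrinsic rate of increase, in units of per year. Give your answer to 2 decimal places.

From N(t) = N₀·e^(rt): e^(r·11) = 730/379 = 1.9261.
r·11 = ln(1.9261) = 0.65551, so r = 0.65551/11 = 0.059592.

0.06 per year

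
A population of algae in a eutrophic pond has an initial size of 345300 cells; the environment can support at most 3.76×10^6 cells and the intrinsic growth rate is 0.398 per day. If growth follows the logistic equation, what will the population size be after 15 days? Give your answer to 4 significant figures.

3667000 cells

A = (K − N₀)/N₀ = (3.76×10^6 − 345300)/345300 = 9.8891.
N(t) = K/(1 + A·e^(−rt)) = 3.76×10^6/(1 + 9.8891×e^(−0.398×15)).
e^(−5.97) = 0.0025542; denominator = 1 + 9.8891×0.0025542 = 1.0253.
N = 3.76×10^6/1.0253 = 3.667366×10^6.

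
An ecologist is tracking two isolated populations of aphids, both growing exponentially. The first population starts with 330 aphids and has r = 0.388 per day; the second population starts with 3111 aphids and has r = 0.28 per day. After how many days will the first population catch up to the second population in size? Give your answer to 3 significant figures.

Set 330·e^(0.388t) = 3111·e^(0.28t).
e^((0.388 − 0.28)t) = 3111/330 → e^(0.108·t) = 9.4273.
0.108·t = ln(9.4273) = 2.2436, so t = 2.2436/0.108 = 20.774.

20.8 days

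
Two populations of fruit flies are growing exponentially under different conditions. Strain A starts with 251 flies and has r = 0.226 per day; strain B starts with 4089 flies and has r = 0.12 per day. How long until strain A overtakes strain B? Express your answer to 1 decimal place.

26.3 days

Set 251·e^(0.226t) = 4089·e^(0.12t).
e^((0.226 − 0.12)t) = 4089/251 → e^(0.106·t) = 16.291.
0.106·t = ln(16.291) = 2.7906, so t = 2.7906/0.106 = 26.326.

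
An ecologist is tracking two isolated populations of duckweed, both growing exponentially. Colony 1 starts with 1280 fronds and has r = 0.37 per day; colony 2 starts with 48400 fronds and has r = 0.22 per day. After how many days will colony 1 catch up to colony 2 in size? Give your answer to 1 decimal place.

24.2 days

Set 1280·e^(0.37t) = 48400·e^(0.22t).
e^((0.37 − 0.22)t) = 48400/1280 → e^(0.15·t) = 37.812.
0.15·t = ln(37.812) = 3.6326, so t = 3.6326/0.15 = 24.218.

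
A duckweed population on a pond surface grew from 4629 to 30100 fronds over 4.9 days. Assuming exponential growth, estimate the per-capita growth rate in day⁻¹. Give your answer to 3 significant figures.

0.382 per day

From N(t) = N₀·e^(rt): e^(r·4.9) = 30100/4629 = 6.5025.
r·4.9 = ln(6.5025) = 1.8722, so r = 1.8722/4.9 = 0.38208.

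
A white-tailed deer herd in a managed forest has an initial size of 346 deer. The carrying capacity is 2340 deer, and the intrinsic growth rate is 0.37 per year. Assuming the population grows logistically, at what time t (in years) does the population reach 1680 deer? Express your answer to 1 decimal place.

7.3 years

A = (K − N₀)/N₀ = (2340 − 346)/346 = 5.763.
Solve 2340/(1 + 5.763·e^(−0.37t)) = 1680: 1 + 5.763·e^(−0.37t) = 1.3929, so e^(−0.37t) = 0.0681688.
−0.37·t = ln(0.0681688) = -2.6858, so t = 2.6858/0.37 = 7.2588.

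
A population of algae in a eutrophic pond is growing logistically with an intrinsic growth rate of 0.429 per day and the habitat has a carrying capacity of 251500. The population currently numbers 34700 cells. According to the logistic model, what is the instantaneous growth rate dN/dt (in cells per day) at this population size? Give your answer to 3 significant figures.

dN/dt = rN(1 − N/K) = 0.429 × 34700 × (1 − 34700/251500).
1 − 34700/251500 = 0.86203; dN/dt = 0.429 × 34700 × 0.86203 = 12832.

12800 cells per day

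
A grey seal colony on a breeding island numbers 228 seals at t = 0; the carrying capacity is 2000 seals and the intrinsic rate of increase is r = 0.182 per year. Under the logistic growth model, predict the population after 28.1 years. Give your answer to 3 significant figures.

1910 seals

A = (K − N₀)/N₀ = (2000 − 228)/228 = 7.7719.
N(t) = K/(1 + A·e^(−rt)) = 2000/(1 + 7.7719×e^(−0.182×28.1)).
e^(−5.114) = 0.0060108; denominator = 1 + 7.7719×0.0060108 = 1.0467.
N = 2000/1.0467 = 1910.74.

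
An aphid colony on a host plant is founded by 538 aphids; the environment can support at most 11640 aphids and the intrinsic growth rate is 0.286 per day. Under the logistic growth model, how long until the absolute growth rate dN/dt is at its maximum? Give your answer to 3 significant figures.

10.6 days

Logistic growth is fastest at N = K/2 = 5820.
A = (K − N₀)/N₀ = 20.636. Set K/(1 + A·e^(−rt)) = K/2 → A·e^(−rt) = 1.
e^(−0.286t) = 1/20.636 = 0.0484597, so t = ln(20.636)/0.286 = 3.027/0.286 = 10.584.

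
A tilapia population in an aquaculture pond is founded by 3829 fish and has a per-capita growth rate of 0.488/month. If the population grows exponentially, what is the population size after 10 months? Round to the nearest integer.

504014 fish

N(t) = N₀·e^(rt) = 3829 × e^(0.488×10) = 3829 × e^4.88.
e^4.88 ≈ 131.63, so N ≈ 3829 × 131.63 = 504014.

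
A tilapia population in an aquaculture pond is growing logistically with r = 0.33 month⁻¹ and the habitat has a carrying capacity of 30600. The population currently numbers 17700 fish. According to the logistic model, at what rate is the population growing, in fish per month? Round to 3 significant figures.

dN/dt = rN(1 − N/K) = 0.33 × 17700 × (1 − 17700/30600).
1 − 17700/30600 = 0.42157; dN/dt = 0.33 × 17700 × 0.42157 = 2462.4.

2460 fish per month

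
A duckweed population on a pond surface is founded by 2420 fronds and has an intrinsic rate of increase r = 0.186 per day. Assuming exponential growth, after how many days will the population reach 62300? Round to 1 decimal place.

17.5 days

Set N₀·e^(rt) = 62300: e^(0.186·t) = 62300/2420 = 25.744.
0.186·t = ln(25.744) = 3.2482, so t = 3.2482/0.186 = 17.463.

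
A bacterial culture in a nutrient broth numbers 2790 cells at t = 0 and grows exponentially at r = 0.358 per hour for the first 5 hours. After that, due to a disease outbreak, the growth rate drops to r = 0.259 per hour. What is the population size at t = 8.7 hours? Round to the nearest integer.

Phase 1: N(5) = 2790·e^(0.358×5) = 2790·e^1.79 = 16710.6.
Phase 2 runs for 8.7 − 5 = 3.7 hours at r = 0.259.
N(8.7) = 16710.6·e^(0.259×3.7) = 16710.6·e^0.9583 = 43568.8.

43569 cells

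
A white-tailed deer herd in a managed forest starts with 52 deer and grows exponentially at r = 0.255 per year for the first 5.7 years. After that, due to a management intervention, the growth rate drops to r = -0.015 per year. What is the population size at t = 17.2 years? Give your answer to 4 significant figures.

Phase 1: N(5.7) = 52·e^(0.255×5.7) = 52·e^1.454 = 222.459.
Phase 2 runs for 17.2 − 5.7 = 11.5 years at r = -0.015.
N(17.2) = 222.459·e^(-0.015×11.5) = 222.459·e^-0.1725 = 187.212.

187.2 deer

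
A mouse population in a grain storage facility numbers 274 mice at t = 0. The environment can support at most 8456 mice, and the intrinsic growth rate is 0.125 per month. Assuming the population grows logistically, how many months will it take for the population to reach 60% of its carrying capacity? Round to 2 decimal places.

30.42 months

A = (K − N₀)/N₀ = (8456 − 274)/274 = 29.861.
Solve 8456/(1 + 29.861·e^(−0.125t)) = 5073.6: 1 + 29.861·e^(−0.125t) = 1.6667, so e^(−0.125t) = 0.0223254.
−0.125·t = ln(0.0223254) = -3.802, so t = 3.802/0.125 = 30.416.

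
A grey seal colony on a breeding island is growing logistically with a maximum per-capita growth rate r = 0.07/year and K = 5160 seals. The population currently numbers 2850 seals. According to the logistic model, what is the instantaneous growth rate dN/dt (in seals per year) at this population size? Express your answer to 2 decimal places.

89.31 seals per year

dN/dt = rN(1 − N/K) = 0.07 × 2850 × (1 − 2850/5160).
1 − 2850/5160 = 0.44767; dN/dt = 0.07 × 2850 × 0.44767 = 89.311.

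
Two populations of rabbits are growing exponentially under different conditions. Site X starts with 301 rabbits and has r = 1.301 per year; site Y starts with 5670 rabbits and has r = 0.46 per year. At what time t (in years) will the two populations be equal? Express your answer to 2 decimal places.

3.49 years

Set 301·e^(1.301t) = 5670·e^(0.46t).
e^((1.301 − 0.46)t) = 5670/301 → e^(0.841·t) = 18.837.
0.841·t = ln(18.837) = 2.9358, so t = 2.9358/0.841 = 3.4909.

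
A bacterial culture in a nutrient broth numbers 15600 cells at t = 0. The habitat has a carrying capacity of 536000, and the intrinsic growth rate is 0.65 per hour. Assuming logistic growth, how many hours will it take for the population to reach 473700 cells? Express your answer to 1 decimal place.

A = (K − N₀)/N₀ = (536000 − 15600)/15600 = 33.359.
Solve 536000/(1 + 33.359·e^(−0.65t)) = 473700: 1 + 33.359·e^(−0.65t) = 1.1315, so e^(−0.65t) = 0.0039425.
−0.65·t = ln(0.0039425) = -5.5359, so t = 5.5359/0.65 = 8.5168.

8.5 hours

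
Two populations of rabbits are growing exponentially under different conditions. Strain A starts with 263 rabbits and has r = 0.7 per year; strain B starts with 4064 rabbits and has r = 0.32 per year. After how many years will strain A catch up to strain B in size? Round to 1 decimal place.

Set 263·e^(0.7t) = 4064·e^(0.32t).
e^((0.7 − 0.32)t) = 4064/263 → e^(0.38·t) = 15.452.
0.38·t = ln(15.452) = 2.7378, so t = 2.7378/0.38 = 7.2047.

7.2 years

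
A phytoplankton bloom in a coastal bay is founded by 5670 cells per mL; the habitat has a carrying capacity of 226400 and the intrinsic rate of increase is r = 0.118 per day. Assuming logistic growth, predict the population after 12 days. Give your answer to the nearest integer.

A = (K − N₀)/N₀ = (226400 − 5670)/5670 = 38.929.
N(t) = K/(1 + A·e^(−rt)) = 226400/(1 + 38.929×e^(−0.118×12)).
e^(−1.416) = 0.24268; denominator = 1 + 38.929×0.24268 = 10.448.
N = 226400/10.448 = 21670.2.

21670 cells per mL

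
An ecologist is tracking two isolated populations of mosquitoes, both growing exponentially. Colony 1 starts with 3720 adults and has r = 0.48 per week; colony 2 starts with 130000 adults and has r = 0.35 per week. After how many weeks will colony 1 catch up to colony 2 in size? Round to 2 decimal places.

27.34 weeks

Set 3720·e^(0.48t) = 130000·e^(0.35t).
e^((0.48 − 0.35)t) = 130000/3720 → e^(0.13·t) = 34.946.
0.13·t = ln(34.946) = 3.5538, so t = 3.5538/0.13 = 27.337.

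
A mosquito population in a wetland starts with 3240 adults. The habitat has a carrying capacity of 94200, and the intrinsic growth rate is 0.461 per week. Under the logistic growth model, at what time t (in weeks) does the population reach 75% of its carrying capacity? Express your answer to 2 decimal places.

A = (K − N₀)/N₀ = (94200 − 3240)/3240 = 28.074.
Solve 94200/(1 + 28.074·e^(−0.461t)) = 70650: 1 + 28.074·e^(−0.461t) = 1.3333, so e^(−0.461t) = 0.0118734.
−0.461·t = ln(0.0118734) = -4.4335, so t = 4.4335/0.461 = 9.617.

9.62 weeks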